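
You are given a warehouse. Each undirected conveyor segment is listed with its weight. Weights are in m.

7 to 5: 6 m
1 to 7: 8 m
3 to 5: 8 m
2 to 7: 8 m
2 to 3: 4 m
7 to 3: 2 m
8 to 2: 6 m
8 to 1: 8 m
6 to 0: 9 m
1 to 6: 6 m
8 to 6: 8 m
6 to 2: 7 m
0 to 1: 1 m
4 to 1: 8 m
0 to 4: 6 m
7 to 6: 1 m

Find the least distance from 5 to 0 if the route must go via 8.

Shortest 5→8: 5 → 7 → 6 → 8 = 15
Shortest 8→0: 8 → 1 → 0 = 9
Total via 8: 15 + 9 = 24 m.

24 m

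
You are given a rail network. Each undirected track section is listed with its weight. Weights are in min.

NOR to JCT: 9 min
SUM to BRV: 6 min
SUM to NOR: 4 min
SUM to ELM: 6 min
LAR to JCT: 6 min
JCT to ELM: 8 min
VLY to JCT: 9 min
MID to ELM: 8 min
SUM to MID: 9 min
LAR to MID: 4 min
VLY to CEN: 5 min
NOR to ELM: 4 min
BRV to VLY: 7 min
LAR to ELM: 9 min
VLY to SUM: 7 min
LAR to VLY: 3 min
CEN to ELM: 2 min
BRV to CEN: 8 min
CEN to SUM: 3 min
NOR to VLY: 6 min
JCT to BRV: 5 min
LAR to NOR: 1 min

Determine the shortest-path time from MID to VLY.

Shortest distances from MID:
MID: 0
LAR: 4  (via MID)
NOR: 5  (via LAR)
VLY: 7  (via LAR)
Shortest route: MID → LAR → VLY = 7 min.

7 min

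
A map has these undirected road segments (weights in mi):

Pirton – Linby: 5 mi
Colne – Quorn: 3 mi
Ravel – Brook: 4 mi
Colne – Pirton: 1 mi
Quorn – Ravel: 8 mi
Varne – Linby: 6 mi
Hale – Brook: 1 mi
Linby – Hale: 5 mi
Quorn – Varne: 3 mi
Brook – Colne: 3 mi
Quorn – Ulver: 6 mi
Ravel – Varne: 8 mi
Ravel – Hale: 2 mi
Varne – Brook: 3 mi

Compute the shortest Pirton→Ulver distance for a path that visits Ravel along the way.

Shortest Pirton→Ravel: Pirton → Colne → Brook → Hale → Ravel = 7
Shortest Ravel→Ulver: Ravel → Quorn → Ulver = 14
Total via Ravel: 7 + 14 = 21 mi.

21 mi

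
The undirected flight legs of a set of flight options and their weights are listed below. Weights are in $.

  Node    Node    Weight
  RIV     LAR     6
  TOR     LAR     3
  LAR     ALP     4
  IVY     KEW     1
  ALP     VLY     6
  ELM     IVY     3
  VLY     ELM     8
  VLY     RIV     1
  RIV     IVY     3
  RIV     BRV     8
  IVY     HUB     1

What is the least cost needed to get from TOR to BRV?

Settle nodes by increasing distance from TOR:
TOR: 0
LAR: 3  (via TOR)
ALP: 7  (via LAR)
RIV: 9  (via LAR)
VLY: 10  (via RIV)
IVY: 12  (via RIV)
HUB: 13  (via IVY)
KEW: 13  (via IVY)
ELM: 15  (via IVY)
BRV: 17  (via RIV)
Shortest route: TOR–LAR–RIV–BRV = $17.

$17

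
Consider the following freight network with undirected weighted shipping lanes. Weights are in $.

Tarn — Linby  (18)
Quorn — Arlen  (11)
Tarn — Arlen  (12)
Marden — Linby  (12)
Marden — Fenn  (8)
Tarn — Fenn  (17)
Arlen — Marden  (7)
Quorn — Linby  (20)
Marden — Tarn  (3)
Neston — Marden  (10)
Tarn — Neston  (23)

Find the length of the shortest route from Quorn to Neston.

$28

Shortest distances from Quorn:
Quorn: 0
Arlen: 11  (via Quorn)
Marden: 18  (via Arlen)
Linby: 20  (via Quorn)
Tarn: 21  (via Marden)
Fenn: 26  (via Marden)
Neston: 28  (via Marden)
Shortest route: Quorn → Arlen → Marden → Neston = $28.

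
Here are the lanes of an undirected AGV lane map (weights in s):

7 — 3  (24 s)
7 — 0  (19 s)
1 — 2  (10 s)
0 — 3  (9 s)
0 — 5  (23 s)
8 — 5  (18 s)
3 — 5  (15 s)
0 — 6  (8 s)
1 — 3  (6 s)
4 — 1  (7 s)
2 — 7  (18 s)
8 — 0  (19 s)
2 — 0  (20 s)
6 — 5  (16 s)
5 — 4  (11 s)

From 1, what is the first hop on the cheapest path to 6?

3

Enumerating some paths:
1 - 4 - 5 - 6: 7+11+16 = 34
1 - 3 - 5 - 6: 6+15+16 = 37
1 - 2 - 0 - 6: 10+20+8 = 38
1 - 3 - 0 - 6: 6+9+8 = 23
Cheapest is 1 - 3 - 0 - 6 at 23 s.
So from 1 the first move is to 3.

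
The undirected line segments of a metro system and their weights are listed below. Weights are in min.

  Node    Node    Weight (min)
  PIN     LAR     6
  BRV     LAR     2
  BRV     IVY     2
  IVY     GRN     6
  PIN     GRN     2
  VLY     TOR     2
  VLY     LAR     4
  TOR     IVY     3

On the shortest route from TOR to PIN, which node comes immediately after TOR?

IVY

Candidate routes:
TOR–IVY–BRV–LAR–PIN: 3+2+2+6 = 13
TOR–IVY–GRN–PIN: 3+6+2 = 11
TOR–VLY–LAR–PIN: 2+4+6 = 12
Cheapest is TOR–IVY–GRN–PIN at 11 min.
So from TOR the first move is to IVY.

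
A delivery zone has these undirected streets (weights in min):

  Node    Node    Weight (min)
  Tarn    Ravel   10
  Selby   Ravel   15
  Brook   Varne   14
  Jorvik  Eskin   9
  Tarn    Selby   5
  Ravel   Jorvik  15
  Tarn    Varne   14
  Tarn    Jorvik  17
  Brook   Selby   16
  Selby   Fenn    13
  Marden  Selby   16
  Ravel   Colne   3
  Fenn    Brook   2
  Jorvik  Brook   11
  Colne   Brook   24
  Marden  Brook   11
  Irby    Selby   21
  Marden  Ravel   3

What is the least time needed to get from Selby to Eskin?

Settle nodes by increasing distance from Selby:
Selby: 0
Tarn: 5  (via Selby)
Fenn: 13  (via Selby)
Brook: 15  (via Fenn)
Ravel: 15  (via Selby)
Marden: 16  (via Selby)
Colne: 18  (via Ravel)
Varne: 19  (via Tarn)
Irby: 21  (via Selby)
Jorvik: 22  (via Tarn)
Eskin: 31  (via Jorvik)
Shortest route: Selby → Tarn → Jorvik → Eskin = 31 min.

31 min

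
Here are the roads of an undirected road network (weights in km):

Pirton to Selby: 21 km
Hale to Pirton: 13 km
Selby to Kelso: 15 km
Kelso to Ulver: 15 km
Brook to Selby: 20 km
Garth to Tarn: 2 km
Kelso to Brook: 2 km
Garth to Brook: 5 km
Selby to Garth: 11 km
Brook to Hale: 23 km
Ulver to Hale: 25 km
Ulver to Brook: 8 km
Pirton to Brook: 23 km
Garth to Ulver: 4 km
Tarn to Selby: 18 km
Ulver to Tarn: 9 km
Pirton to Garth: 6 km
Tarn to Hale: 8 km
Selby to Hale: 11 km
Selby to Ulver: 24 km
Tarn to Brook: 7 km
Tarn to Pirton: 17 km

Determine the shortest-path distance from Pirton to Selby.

Candidate routes:
Pirton - Selby: 21 = 21
Pirton - Garth - Selby: 6+11 = 17
Pirton - Hale - Selby: 13+11 = 24
Pirton - Garth - Tarn - Selby: 6+2+18 = 26
Cheapest is Pirton - Garth - Selby at 17 km.

17 km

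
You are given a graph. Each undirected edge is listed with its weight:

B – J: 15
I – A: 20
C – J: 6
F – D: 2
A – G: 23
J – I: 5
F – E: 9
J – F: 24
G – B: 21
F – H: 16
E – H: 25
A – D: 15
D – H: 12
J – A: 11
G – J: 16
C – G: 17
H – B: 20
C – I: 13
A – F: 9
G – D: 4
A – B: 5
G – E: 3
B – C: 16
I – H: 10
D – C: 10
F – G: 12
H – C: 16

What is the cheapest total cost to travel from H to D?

12

Compare a few routes:
H - D: 12 = 12
H - F - D: 16+2 = 18
Cheapest is H - D at 12.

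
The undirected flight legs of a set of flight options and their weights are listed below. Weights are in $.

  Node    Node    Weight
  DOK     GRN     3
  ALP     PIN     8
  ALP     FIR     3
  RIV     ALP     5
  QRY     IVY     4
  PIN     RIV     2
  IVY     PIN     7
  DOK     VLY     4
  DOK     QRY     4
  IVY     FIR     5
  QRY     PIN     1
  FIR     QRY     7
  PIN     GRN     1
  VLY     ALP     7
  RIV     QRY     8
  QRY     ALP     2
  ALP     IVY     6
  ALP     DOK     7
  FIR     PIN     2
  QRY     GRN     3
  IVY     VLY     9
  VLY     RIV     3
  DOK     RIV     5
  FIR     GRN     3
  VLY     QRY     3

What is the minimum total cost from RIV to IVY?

Compare a few routes:
RIV → PIN → FIR → IVY: 2+2+5 = 9
RIV → PIN → QRY → IVY: 2+1+4 = 7
RIV → PIN → IVY: 2+7 = 9
The minimum is $7 via RIV → PIN → QRY → IVY.

$7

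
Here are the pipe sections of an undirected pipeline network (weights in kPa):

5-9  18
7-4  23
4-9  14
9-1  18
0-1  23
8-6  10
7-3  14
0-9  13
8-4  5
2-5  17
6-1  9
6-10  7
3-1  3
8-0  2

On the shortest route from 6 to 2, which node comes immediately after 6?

8

Candidate routes:
6 - 8 - 4 - 9 - 5 - 2: 10+5+14+18+17 = 64
6 - 1 - 0 - 9 - 5 - 2: 9+23+13+18+17 = 80
6 - 8 - 0 - 9 - 5 - 2: 10+2+13+18+17 = 60
6 - 1 - 9 - 5 - 2: 9+18+18+17 = 62
The minimum is 60 kPa via 6 - 8 - 0 - 9 - 5 - 2.
So from 6 the first move is to 8.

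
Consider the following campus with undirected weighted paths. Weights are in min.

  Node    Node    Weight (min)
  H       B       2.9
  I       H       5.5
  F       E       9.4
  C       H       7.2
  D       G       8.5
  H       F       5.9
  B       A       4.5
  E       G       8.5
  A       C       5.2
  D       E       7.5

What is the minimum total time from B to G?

Compare a few routes:
B–H–F–E–G: 2.9+5.9+9.4+8.5 = 26.7
B–A–C–H–F–E–G: 4.5+5.2+7.2+5.9+9.4+8.5 = 40.7
B–H–F–E–D–G: 2.9+5.9+9.4+7.5+8.5 = 34.2
B–A–C–H–F–E–D–G: 4.5+5.2+7.2+5.9+9.4+7.5+8.5 = 48.2
Cheapest is B–H–F–E–G at 26.7 min.

26.7 min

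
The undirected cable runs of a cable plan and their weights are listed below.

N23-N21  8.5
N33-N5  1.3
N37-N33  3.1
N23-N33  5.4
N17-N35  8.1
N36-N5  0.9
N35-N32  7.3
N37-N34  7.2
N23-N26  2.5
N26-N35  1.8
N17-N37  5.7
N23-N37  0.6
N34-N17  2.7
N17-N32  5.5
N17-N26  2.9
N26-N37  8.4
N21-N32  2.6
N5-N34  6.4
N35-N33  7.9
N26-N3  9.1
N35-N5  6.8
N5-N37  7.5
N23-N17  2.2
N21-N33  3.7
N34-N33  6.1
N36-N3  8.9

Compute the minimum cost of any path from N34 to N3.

Running Dijkstra from N34:
N34: 0
N17: 2.7  (via N34)
N23: 4.9  (via N17)
N37: 5.5  (via N23)
N26: 5.6  (via N17)
N33: 6.1  (via N34)
N5: 6.4  (via N34)
N36: 7.3  (via N5)
N35: 7.4  (via N26)
N32: 8.2  (via N17)
N21: 9.8  (via N33)
N3: 14.7  (via N26)
Shortest route: N34 → N17 → N26 → N3 = 14.7.

14.7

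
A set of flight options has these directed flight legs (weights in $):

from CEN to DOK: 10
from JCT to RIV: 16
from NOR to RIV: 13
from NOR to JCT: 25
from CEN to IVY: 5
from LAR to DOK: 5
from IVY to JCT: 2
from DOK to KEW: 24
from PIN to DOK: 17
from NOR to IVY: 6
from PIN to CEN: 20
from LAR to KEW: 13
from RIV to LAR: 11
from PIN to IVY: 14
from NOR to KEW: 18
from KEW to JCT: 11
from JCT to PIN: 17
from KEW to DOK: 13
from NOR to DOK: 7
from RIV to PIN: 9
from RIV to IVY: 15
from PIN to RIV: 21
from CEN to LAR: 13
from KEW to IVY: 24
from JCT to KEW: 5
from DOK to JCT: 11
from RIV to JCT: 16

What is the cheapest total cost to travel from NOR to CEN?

$42

Enumerating some paths:
NOR → RIV → PIN → CEN: 13+9+20 = 42
NOR → DOK → JCT → PIN → CEN: 7+11+17+20 = 55
NOR → IVY → JCT → PIN → CEN: 6+2+17+20 = 45
NOR → IVY → JCT → RIV → PIN → CEN: 6+2+16+9+20 = 53
Cheapest is NOR → RIV → PIN → CEN at $42.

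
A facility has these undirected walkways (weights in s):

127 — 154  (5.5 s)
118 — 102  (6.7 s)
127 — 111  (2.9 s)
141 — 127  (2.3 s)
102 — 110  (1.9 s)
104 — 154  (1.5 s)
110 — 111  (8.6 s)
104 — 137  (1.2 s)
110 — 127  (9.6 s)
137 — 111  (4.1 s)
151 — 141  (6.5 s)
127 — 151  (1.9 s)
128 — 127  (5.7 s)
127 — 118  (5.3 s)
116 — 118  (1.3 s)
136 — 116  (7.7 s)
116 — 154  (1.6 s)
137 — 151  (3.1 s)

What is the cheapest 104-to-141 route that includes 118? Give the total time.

12 s

Best 104 to 118: 104 → 154 → 116 → 118 costing 4.4
Best 118 to 141: 118 → 127 → 141 costing 7.6
Total via 118: 4.4 + 7.6 = 12 s.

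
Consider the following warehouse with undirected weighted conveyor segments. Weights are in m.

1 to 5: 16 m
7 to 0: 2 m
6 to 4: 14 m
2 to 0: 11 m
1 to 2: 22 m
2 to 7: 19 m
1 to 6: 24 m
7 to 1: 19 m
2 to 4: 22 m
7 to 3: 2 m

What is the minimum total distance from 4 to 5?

54 m

Settle nodes by increasing distance from 4:
4: 0
6: 14  (via 4)
2: 22  (via 4)
0: 33  (via 2)
7: 35  (via 0)
3: 37  (via 7)
1: 38  (via 6)
5: 54  (via 1)
Shortest route: 4 → 6 → 1 → 5 = 54 m.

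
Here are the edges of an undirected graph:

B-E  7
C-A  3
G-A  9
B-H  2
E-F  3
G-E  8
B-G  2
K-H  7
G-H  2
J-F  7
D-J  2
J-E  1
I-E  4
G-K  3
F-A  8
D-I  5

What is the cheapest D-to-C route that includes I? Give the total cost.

Best D to I: D → I costing 5
Best I to C: I → E → F → A → C costing 18
Total via I: 5 + 18 = 23.

23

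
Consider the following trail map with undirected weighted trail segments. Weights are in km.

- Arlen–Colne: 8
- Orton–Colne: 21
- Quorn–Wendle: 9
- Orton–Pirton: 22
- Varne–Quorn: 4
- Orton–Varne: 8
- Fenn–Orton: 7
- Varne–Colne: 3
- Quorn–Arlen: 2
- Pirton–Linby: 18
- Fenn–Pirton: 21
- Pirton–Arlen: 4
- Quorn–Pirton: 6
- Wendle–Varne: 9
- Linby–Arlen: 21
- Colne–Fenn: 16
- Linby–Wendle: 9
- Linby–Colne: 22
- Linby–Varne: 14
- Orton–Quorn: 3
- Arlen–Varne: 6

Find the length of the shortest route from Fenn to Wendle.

19 km

Shortest distances from Fenn:
Fenn: 0
Orton: 7  (via Fenn)
Quorn: 10  (via Orton)
Arlen: 12  (via Quorn)
Varne: 14  (via Quorn)
Colne: 16  (via Fenn)
Pirton: 16  (via Quorn)
Wendle: 19  (via Quorn)
Shortest route: Fenn–Orton–Quorn–Wendle = 19 km.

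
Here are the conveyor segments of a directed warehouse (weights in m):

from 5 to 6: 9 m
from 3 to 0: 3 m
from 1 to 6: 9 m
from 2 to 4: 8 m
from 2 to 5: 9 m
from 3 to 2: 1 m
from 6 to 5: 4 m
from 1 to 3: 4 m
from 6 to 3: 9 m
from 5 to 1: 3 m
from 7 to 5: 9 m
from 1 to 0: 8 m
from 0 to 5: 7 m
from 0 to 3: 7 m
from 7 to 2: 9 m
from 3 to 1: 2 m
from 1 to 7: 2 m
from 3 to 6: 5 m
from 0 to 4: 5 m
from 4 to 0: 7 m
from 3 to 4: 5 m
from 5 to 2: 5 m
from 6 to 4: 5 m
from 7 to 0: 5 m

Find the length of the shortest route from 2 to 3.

16 m

Settle nodes by increasing distance from 2:
2: 0
4: 8  (via 2)
5: 9  (via 2)
1: 12  (via 5)
7: 14  (via 1)
0: 15  (via 4)
3: 16  (via 1)
Shortest route: 2 → 5 → 1 → 3 = 16 m.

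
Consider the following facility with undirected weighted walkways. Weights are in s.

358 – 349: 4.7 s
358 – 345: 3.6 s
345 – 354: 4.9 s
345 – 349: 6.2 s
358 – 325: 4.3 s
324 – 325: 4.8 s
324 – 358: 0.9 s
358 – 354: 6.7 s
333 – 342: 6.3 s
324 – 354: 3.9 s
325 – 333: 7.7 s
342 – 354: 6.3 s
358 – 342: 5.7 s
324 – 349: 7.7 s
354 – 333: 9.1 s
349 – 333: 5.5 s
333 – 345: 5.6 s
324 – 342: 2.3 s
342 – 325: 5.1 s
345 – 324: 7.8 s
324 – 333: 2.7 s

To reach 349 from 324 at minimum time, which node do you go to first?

358

Candidate routes:
324 - 358 - 345 - 349: 0.9+3.6+6.2 = 10.7
324 - 358 - 349: 0.9+4.7 = 5.6
324 - 333 - 349: 2.7+5.5 = 8.2
324 - 349: 7.7 = 7.7
Cheapest is 324 - 358 - 349 at 5.6 s.
So from 324 the first move is to 358.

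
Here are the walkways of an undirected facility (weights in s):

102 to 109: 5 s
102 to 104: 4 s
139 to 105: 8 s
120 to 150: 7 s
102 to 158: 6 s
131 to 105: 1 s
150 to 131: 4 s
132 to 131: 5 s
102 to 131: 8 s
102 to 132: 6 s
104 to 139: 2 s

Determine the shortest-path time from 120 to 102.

Compare a few routes:
120 - 150 - 131 - 102: 7+4+8 = 19
120 - 150 - 131 - 132 - 102: 7+4+5+6 = 22
Cheapest is 120 - 150 - 131 - 102 at 19 s.

19 s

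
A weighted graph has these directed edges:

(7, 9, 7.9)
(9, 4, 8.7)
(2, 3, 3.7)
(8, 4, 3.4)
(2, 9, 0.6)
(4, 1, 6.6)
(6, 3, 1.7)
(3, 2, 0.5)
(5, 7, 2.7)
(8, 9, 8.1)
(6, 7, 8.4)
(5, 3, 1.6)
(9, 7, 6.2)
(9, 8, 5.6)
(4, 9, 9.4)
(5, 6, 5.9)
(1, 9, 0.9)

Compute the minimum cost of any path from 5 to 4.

Settle nodes by increasing distance from 5:
5: 0
3: 1.6  (via 5)
2: 2.1  (via 3)
7: 2.7  (via 5)
9: 2.7  (via 2)
6: 5.9  (via 5)
8: 8.3  (via 9)
4: 11.4  (via 9)
Shortest route: 5–3–2–9–4 = 11.4.

11.4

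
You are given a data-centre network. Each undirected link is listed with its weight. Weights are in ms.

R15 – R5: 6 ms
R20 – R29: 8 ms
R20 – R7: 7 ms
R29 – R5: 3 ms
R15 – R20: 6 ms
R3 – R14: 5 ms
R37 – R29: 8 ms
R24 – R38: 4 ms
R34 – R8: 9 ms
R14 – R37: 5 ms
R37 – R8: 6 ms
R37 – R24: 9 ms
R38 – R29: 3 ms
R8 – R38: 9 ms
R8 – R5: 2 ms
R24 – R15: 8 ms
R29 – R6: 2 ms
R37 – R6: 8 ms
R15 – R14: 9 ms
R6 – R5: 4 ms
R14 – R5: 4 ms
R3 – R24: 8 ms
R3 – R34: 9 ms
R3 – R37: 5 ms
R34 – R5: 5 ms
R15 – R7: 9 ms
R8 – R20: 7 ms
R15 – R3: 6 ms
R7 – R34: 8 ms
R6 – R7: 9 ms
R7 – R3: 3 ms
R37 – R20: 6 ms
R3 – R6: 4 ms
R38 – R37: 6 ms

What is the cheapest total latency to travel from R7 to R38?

12 ms

Enumerating some paths:
R7–R6–R29–R38: 9+2+3 = 14
R7–R3–R37–R38: 3+5+6 = 14
R7–R3–R6–R29–R38: 3+4+2+3 = 12
The minimum is 12 ms via R7–R3–R6–R29–R38.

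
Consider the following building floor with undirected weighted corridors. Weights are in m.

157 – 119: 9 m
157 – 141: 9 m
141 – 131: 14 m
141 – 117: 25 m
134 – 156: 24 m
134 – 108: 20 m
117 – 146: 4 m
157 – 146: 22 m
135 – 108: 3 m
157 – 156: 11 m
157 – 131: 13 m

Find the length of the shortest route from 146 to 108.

77 m

Compare a few routes:
146–117–141–157–156–134–108: 4+25+9+11+24+20 = 93
146–117–141–131–157–156–134–108: 4+25+14+13+11+24+20 = 111
146–157–156–134–108: 22+11+24+20 = 77
The minimum is 77 m via 146–157–156–134–108.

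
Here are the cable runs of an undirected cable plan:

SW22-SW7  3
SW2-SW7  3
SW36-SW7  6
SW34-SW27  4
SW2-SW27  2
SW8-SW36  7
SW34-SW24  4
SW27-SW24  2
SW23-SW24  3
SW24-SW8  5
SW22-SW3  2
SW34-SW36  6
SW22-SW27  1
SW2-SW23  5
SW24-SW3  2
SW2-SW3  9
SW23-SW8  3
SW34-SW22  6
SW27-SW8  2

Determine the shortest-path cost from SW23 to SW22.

Settle nodes by increasing distance from SW23:
SW23: 0
SW24: 3  (via SW23)
SW8: 3  (via SW23)
SW3: 5  (via SW24)
SW2: 5  (via SW23)
SW27: 5  (via SW24)
SW22: 6  (via SW27)
Shortest route: SW23 → SW24 → SW27 → SW22 = 6.

6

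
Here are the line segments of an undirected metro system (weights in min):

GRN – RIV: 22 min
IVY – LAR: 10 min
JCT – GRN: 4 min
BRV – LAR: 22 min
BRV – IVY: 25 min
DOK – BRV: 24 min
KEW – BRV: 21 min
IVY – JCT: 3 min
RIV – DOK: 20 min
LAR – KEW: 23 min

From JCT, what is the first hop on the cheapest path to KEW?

IVY

Enumerating some paths:
JCT → IVY → LAR → BRV → KEW: 3+10+22+21 = 56
JCT → IVY → BRV → KEW: 3+25+21 = 49
JCT → IVY → BRV → LAR → KEW: 3+25+22+23 = 73
JCT → IVY → LAR → KEW: 3+10+23 = 36
The minimum is 36 min via JCT → IVY → LAR → KEW.
So from JCT the first move is to IVY.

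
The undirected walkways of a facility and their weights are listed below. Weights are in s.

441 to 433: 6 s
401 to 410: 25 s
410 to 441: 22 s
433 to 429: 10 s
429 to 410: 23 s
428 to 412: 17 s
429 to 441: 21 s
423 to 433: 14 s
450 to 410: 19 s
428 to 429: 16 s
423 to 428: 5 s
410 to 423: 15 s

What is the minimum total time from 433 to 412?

36 s

Enumerating some paths:
433 - 423 - 428 - 412: 14+5+17 = 36
433 - 429 - 428 - 412: 10+16+17 = 43
The minimum is 36 s via 433 - 423 - 428 - 412.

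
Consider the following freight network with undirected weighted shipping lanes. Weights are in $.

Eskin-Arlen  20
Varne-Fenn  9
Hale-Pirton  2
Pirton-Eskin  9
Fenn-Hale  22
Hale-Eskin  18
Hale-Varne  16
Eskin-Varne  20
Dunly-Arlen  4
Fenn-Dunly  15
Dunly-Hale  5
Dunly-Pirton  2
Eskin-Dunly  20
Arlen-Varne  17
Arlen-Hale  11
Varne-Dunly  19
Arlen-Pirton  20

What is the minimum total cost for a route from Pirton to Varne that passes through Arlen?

$23

Shortest Pirton→Arlen: Pirton → Dunly → Arlen = 6
Shortest Arlen→Varne: Arlen → Varne = 17
Total via Arlen: 6 + 17 = $23.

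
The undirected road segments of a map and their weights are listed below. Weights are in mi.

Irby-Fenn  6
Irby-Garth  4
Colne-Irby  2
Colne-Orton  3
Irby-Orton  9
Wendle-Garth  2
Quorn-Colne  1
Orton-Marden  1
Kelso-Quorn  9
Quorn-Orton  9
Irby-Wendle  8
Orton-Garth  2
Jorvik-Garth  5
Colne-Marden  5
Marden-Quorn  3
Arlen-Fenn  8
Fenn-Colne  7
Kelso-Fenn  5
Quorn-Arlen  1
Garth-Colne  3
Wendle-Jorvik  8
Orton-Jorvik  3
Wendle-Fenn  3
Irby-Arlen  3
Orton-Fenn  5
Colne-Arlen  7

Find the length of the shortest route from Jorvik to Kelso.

13 mi

Enumerating some paths:
Jorvik - Orton - Garth - Wendle - Fenn - Kelso: 3+2+2+3+5 = 15
Jorvik - Wendle - Fenn - Kelso: 8+3+5 = 16
Jorvik - Orton - Fenn - Kelso: 3+5+5 = 13
Jorvik - Garth - Wendle - Fenn - Kelso: 5+2+3+5 = 15
Cheapest is Jorvik - Orton - Fenn - Kelso at 13 mi.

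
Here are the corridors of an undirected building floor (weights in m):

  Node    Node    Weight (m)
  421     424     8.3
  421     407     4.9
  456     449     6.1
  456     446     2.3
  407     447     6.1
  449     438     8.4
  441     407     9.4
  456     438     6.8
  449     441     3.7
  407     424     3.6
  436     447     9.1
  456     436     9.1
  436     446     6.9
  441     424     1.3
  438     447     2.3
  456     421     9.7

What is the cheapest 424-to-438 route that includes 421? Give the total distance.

Best 424 to 421: 424–421 costing 8.3
Best 421 to 438: 421–407–447–438 costing 13.3
Total via 421: 8.3 + 13.3 = 21.6 m.

21.6 m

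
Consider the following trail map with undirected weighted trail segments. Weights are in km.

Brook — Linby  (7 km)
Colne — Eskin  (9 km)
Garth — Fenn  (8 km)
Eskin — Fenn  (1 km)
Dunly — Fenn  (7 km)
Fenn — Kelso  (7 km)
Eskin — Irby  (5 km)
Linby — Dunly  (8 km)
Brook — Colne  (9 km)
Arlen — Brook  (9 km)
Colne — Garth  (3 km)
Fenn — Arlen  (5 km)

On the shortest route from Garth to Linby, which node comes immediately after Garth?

Colne

Candidate routes:
Garth → Colne → Brook → Linby: 3+9+7 = 19
Garth → Fenn → Dunly → Linby: 8+7+8 = 23
The minimum is 19 km via Garth → Colne → Brook → Linby.
So from Garth the first move is to Colne.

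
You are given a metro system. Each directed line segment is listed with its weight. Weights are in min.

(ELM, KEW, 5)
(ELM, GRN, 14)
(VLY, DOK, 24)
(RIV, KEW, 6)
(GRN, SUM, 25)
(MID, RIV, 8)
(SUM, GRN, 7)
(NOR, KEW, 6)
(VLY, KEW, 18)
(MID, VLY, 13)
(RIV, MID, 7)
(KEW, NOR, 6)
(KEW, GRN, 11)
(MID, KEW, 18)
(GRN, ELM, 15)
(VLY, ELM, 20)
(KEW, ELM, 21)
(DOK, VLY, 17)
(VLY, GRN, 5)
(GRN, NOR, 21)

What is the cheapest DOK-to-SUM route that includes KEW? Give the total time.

Best DOK to KEW: DOK → VLY → KEW costing 35
Shortest KEW→SUM: KEW → GRN → SUM = 36
Total via KEW: 35 + 36 = 71 min.

71 min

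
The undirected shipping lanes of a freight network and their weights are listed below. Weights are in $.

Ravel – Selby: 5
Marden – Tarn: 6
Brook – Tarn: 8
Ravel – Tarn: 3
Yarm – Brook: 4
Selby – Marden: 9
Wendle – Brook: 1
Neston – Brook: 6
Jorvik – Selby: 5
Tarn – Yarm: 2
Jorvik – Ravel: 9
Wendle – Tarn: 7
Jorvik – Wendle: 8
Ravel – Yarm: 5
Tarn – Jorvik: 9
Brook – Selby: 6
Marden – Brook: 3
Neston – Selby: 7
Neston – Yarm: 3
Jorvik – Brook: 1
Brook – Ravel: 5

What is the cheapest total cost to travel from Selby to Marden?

$9

Shortest distances from Selby:
Selby: 0
Jorvik: 5  (via Selby)
Ravel: 5  (via Selby)
Brook: 6  (via Selby)
Wendle: 7  (via Brook)
Neston: 7  (via Selby)
Tarn: 8  (via Ravel)
Marden: 9  (via Selby)
Shortest route: Selby–Marden = $9.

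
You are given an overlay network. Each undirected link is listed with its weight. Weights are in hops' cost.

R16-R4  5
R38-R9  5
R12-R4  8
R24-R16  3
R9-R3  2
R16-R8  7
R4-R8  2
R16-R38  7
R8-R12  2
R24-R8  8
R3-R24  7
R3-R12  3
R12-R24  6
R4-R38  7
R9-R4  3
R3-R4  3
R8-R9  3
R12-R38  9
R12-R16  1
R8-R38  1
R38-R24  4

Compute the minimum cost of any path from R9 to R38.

Shortest distances from R9:
R9: 0
R3: 2  (via R9)
R4: 3  (via R9)
R8: 3  (via R9)
R38: 4  (via R8)
Shortest route: R9 → R8 → R38 = 4 hops' cost.

4 hops' cost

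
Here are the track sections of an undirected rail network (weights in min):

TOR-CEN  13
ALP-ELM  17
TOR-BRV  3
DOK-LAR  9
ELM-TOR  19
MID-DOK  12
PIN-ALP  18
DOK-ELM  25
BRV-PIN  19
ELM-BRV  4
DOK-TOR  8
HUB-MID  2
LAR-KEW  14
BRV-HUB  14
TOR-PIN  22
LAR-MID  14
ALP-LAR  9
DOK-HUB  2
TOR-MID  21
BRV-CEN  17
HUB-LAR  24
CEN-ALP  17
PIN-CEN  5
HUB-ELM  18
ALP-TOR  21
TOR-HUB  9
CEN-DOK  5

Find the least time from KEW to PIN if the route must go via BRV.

53 min

Best KEW to BRV: KEW–LAR–DOK–TOR–BRV costing 34
Shortest BRV→PIN: BRV–PIN = 19
Total via BRV: 34 + 19 = 53 min.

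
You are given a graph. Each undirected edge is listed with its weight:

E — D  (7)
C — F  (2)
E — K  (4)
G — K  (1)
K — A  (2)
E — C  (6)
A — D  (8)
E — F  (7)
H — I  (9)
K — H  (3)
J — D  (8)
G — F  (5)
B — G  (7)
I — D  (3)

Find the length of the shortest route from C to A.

Running Dijkstra from C:
C: 0
F: 2  (via C)
E: 6  (via C)
G: 7  (via F)
K: 8  (via G)
A: 10  (via K)
Shortest route: C–F–G–K–A = 10.

10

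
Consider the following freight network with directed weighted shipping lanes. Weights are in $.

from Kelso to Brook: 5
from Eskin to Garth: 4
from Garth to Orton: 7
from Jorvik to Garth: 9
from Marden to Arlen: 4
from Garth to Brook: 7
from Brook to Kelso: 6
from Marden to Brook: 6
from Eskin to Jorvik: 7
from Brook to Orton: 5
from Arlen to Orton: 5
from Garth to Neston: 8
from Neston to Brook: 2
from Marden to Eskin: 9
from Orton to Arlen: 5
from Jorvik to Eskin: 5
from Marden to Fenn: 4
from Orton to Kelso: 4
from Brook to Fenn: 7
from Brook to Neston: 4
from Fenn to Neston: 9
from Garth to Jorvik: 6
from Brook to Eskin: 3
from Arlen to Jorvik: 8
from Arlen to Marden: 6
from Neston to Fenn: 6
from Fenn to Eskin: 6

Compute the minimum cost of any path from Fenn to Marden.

Running Dijkstra from Fenn:
Fenn: 0
Eskin: 6  (via Fenn)
Neston: 9  (via Fenn)
Garth: 10  (via Eskin)
Brook: 11  (via Neston)
Jorvik: 13  (via Eskin)
Orton: 16  (via Brook)
Kelso: 17  (via Brook)
Arlen: 21  (via Orton)
Marden: 27  (via Arlen)
Shortest route: Fenn → Neston → Brook → Orton → Arlen → Marden = $27.

$27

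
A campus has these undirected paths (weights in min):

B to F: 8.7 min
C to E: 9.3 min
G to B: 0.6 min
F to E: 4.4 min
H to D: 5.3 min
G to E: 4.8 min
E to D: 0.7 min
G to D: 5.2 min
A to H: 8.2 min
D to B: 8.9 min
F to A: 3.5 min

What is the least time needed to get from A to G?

Enumerating some paths:
A - F - E - D - G: 3.5+4.4+0.7+5.2 = 13.8
A - F - E - G: 3.5+4.4+4.8 = 12.7
A - F - B - G: 3.5+8.7+0.6 = 12.8
Cheapest is A - F - E - G at 12.7 min.

12.7 min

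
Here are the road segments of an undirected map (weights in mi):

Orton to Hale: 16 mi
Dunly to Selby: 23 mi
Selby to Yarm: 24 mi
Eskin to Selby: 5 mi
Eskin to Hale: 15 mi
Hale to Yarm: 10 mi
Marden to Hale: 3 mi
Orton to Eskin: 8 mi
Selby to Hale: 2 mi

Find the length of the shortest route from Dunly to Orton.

Enumerating some paths:
Dunly → Selby → Eskin → Hale → Orton: 23+5+15+16 = 59
Dunly → Selby → Hale → Eskin → Orton: 23+2+15+8 = 48
Dunly → Selby → Hale → Orton: 23+2+16 = 41
Dunly → Selby → Eskin → Orton: 23+5+8 = 36
The minimum is 36 mi via Dunly → Selby → Eskin → Orton.

36 mi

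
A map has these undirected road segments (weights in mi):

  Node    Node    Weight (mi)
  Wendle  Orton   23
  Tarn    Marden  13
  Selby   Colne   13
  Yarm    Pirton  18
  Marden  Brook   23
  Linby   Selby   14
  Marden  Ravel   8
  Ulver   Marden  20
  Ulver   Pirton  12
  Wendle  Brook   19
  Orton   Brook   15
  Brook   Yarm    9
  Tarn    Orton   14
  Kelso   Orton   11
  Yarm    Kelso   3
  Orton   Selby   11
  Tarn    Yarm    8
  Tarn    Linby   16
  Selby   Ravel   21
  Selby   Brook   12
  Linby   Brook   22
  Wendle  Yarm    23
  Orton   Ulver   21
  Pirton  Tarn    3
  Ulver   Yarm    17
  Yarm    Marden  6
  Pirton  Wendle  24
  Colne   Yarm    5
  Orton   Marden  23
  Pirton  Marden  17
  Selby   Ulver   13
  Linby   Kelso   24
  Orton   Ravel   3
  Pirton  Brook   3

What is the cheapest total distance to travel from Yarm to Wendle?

23 mi

Enumerating some paths:
Yarm - Wendle: 23 = 23
Yarm - Tarn - Pirton - Brook - Wendle: 8+3+3+19 = 33
Yarm - Brook - Wendle: 9+19 = 28
The minimum is 23 mi via Yarm - Wendle.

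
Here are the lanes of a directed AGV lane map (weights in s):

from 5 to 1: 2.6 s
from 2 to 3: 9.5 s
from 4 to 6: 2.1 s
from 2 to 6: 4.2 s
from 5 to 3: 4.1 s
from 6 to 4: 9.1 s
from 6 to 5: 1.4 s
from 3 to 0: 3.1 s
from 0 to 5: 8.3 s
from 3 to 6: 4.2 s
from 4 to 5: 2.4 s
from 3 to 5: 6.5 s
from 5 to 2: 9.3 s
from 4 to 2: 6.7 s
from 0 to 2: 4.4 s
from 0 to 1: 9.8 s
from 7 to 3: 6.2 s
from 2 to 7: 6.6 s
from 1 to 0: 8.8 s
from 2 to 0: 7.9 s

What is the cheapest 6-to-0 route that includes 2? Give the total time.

18.6 s

Shortest 6→2: 6 → 5 → 2 = 10.7
Best 2 to 0: 2 → 0 costing 7.9
Total via 2: 10.7 + 7.9 = 18.6 s.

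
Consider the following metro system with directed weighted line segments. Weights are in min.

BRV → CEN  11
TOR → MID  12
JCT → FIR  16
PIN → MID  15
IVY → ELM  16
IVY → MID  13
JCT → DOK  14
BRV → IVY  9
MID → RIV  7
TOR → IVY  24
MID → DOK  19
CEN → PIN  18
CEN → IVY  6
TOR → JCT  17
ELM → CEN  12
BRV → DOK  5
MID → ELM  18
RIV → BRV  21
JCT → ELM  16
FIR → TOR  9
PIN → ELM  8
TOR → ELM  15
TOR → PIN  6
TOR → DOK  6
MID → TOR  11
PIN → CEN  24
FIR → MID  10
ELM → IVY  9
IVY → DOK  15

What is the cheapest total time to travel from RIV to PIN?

50 min

Candidate routes:
RIV → BRV → CEN → PIN: 21+11+18 = 50
RIV → BRV → IVY → MID → TOR → PIN: 21+9+13+11+6 = 60
Cheapest is RIV → BRV → CEN → PIN at 50 min.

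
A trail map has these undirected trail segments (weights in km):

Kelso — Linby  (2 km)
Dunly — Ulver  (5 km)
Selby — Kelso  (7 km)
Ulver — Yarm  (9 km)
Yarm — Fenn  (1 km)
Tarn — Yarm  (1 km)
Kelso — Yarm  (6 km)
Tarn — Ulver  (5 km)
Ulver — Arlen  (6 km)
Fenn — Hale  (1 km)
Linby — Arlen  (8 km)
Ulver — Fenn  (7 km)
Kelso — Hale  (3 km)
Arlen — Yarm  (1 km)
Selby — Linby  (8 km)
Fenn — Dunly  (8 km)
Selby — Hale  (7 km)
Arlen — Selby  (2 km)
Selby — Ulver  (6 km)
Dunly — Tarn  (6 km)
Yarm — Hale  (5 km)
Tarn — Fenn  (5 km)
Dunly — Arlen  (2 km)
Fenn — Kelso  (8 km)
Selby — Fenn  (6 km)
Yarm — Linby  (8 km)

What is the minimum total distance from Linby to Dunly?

Enumerating some paths:
Linby - Kelso - Yarm - Arlen - Dunly: 2+6+1+2 = 11
Linby - Yarm - Arlen - Dunly: 8+1+2 = 11
Linby - Arlen - Dunly: 8+2 = 10
The minimum is 10 km via Linby - Arlen - Dunly.

10 km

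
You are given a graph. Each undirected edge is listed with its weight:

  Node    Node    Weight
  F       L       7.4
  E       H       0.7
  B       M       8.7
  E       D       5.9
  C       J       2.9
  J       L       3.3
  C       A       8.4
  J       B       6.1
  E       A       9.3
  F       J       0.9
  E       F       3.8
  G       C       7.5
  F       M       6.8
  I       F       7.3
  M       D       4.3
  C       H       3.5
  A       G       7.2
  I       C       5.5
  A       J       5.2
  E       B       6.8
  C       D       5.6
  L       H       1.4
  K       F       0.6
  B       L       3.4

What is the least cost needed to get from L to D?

Candidate routes:
L - J - C - D: 3.3+2.9+5.6 = 11.8
L - H - C - D: 1.4+3.5+5.6 = 10.5
L - H - E - D: 1.4+0.7+5.9 = 8
The minimum is 8 via L - H - E - D.

8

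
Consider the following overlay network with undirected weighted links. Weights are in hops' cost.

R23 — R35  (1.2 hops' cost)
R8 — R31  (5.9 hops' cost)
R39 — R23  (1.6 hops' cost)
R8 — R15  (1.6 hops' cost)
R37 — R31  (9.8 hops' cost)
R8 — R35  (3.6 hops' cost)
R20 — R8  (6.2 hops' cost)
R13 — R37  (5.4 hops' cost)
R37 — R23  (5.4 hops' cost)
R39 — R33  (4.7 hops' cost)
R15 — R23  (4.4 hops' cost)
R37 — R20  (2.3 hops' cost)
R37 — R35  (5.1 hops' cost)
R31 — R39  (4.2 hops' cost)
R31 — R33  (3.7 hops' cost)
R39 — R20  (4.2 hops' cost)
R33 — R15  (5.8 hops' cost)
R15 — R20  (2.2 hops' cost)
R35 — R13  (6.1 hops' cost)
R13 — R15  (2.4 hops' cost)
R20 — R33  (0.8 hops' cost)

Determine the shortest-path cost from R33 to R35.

7.5 hops' cost

Enumerating some paths:
R33 → R20 → R37 → R35: 0.8+2.3+5.1 = 8.2
R33 → R20 → R15 → R8 → R35: 0.8+2.2+1.6+3.6 = 8.2
R33 → R39 → R23 → R35: 4.7+1.6+1.2 = 7.5
R33 → R20 → R39 → R23 → R35: 0.8+4.2+1.6+1.2 = 7.8
Cheapest is R33 → R39 → R23 → R35 at 7.5 hops' cost.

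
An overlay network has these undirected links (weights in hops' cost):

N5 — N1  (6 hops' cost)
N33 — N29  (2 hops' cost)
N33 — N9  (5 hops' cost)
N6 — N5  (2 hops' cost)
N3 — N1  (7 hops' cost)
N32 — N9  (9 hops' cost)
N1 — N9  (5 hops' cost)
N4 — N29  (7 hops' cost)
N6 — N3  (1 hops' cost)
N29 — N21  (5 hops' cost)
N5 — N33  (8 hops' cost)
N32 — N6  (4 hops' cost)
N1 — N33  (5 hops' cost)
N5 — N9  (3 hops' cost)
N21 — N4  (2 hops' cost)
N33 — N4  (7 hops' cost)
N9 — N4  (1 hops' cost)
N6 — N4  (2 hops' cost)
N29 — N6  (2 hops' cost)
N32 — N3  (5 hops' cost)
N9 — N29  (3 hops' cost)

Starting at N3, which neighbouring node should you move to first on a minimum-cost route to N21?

N6

Compare a few routes:
N3 - N6 - N4 - N21: 1+2+2 = 5
N3 - N6 - N5 - N9 - N4 - N21: 1+2+3+1+2 = 9
N3 - N6 - N29 - N21: 1+2+5 = 8
N3 - N6 - N29 - N9 - N4 - N21: 1+2+3+1+2 = 9
Cheapest is N3 - N6 - N4 - N21 at 5 hops' cost.
So from N3 the first move is to N6.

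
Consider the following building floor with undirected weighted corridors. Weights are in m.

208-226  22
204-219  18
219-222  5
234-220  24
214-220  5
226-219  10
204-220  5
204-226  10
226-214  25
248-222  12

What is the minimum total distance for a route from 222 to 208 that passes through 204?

Shortest 222→204: 222–219–204 = 23
Shortest 204→208: 204–226–208 = 32
Total via 204: 23 + 32 = 55 m.

55 m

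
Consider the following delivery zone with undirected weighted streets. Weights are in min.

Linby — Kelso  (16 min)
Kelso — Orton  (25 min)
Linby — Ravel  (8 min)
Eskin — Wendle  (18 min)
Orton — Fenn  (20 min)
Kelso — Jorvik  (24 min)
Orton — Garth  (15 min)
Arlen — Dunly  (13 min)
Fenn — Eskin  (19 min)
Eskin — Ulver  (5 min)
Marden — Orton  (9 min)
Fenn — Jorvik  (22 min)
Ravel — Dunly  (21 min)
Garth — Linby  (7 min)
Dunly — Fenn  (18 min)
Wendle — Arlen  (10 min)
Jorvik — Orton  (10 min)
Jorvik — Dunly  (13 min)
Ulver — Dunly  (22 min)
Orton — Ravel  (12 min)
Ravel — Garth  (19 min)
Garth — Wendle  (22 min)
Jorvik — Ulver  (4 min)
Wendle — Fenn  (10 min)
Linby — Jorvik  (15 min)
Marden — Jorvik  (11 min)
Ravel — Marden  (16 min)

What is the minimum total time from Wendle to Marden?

38 min

Running Dijkstra from Wendle:
Wendle: 0
Arlen: 10  (via Wendle)
Fenn: 10  (via Wendle)
Eskin: 18  (via Wendle)
Garth: 22  (via Wendle)
Ulver: 23  (via Eskin)
Dunly: 23  (via Arlen)
Jorvik: 27  (via Ulver)
Linby: 29  (via Garth)
Orton: 30  (via Fenn)
Ravel: 37  (via Linby)
Marden: 38  (via Jorvik)
Shortest route: Wendle → Eskin → Ulver → Jorvik → Marden = 38 min.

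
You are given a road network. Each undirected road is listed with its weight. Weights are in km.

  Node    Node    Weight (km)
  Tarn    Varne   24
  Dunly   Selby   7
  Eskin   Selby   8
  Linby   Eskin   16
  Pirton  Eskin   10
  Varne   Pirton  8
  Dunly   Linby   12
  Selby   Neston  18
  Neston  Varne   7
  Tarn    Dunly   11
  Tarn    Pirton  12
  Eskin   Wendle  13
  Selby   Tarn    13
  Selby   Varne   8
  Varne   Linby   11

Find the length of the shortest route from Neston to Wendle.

Running Dijkstra from Neston:
Neston: 0
Varne: 7  (via Neston)
Pirton: 15  (via Varne)
Selby: 15  (via Varne)
Linby: 18  (via Varne)
Dunly: 22  (via Selby)
Eskin: 23  (via Selby)
Tarn: 27  (via Pirton)
Wendle: 36  (via Eskin)
Shortest route: Neston → Varne → Selby → Eskin → Wendle = 36 km.

36 km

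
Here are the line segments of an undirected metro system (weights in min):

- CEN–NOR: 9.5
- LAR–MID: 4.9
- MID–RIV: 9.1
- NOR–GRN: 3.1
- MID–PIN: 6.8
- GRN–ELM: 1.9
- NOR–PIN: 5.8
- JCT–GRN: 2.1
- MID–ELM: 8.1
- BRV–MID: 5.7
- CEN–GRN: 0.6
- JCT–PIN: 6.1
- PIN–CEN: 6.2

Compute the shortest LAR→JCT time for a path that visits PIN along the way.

Best LAR to PIN: LAR–MID–PIN costing 11.7
Shortest PIN→JCT: PIN–JCT = 6.1
Total via PIN: 11.7 + 6.1 = 17.8 min.

17.8 min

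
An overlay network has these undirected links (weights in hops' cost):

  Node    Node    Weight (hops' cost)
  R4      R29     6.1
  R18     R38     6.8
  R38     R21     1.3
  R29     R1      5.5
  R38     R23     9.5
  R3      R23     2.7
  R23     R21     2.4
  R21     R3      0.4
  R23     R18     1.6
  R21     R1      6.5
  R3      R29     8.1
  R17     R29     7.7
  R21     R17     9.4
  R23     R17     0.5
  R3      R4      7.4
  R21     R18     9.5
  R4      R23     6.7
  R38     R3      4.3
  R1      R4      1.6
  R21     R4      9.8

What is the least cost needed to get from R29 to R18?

Shortest distances from R29:
R29: 0
R1: 5.5  (via R29)
R4: 6.1  (via R29)
R17: 7.7  (via R29)
R3: 8.1  (via R29)
R23: 8.2  (via R17)
R21: 8.5  (via R3)
R18: 9.8  (via R23)
Shortest route: R29–R17–R23–R18 = 9.8 hops' cost.

9.8 hops' cost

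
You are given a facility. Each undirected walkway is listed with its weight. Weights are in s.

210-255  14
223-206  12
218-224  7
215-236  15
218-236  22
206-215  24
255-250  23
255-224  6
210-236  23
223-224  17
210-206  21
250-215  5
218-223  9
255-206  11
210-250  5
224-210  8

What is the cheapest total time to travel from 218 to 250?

Running Dijkstra from 218:
218: 0
224: 7  (via 218)
223: 9  (via 218)
255: 13  (via 224)
210: 15  (via 224)
250: 20  (via 210)
Shortest route: 218–224–210–250 = 20 s.

20 s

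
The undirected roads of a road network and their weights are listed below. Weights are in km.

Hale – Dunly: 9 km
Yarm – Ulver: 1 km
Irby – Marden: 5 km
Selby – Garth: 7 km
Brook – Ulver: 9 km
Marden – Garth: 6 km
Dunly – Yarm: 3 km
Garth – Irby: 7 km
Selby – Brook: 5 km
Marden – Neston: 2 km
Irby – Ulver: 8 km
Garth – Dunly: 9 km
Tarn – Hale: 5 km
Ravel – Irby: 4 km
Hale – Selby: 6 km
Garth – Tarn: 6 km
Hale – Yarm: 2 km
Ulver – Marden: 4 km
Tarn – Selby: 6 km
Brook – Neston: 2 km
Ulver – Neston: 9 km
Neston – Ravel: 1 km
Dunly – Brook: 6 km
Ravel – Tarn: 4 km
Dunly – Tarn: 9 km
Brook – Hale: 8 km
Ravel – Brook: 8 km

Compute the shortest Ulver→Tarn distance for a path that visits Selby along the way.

Shortest Ulver→Selby: Ulver–Yarm–Hale–Selby = 9
Best Selby to Tarn: Selby–Tarn costing 6
Total via Selby: 9 + 6 = 15 km.

15 km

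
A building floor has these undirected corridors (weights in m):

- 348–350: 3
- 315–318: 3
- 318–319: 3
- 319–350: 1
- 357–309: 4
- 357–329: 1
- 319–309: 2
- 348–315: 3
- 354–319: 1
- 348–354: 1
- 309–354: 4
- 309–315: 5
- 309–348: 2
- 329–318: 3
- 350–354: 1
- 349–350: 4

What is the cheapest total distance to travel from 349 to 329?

11 m

Candidate routes:
349 - 350 - 319 - 309 - 357 - 329: 4+1+2+4+1 = 12
349 - 350 - 354 - 319 - 318 - 329: 4+1+1+3+3 = 12
349 - 350 - 319 - 318 - 329: 4+1+3+3 = 11
349 - 350 - 354 - 348 - 309 - 357 - 329: 4+1+1+2+4+1 = 13
Cheapest is 349 - 350 - 319 - 318 - 329 at 11 m.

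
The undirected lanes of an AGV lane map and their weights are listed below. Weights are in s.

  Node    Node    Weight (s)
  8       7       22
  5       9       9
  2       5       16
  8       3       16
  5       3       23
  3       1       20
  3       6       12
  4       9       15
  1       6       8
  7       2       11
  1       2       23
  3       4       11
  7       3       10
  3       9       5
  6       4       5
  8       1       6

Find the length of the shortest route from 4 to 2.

Shortest distances from 4:
4: 0
6: 5  (via 4)
3: 11  (via 4)
1: 13  (via 6)
9: 15  (via 4)
8: 19  (via 1)
7: 21  (via 3)
5: 24  (via 9)
2: 32  (via 7)
Shortest route: 4 → 3 → 7 → 2 = 32 s.

32 s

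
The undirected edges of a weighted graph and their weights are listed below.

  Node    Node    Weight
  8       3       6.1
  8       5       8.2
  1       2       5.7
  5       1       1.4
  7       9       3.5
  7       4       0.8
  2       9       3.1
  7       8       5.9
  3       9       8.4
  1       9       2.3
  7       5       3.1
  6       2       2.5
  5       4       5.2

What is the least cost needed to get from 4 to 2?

Compare a few routes:
4 → 7 → 5 → 1 → 9 → 2: 0.8+3.1+1.4+2.3+3.1 = 10.7
4 → 7 → 5 → 1 → 2: 0.8+3.1+1.4+5.7 = 11
4 → 7 → 9 → 2: 0.8+3.5+3.1 = 7.4
The minimum is 7.4 via 4 → 7 → 9 → 2.

7.4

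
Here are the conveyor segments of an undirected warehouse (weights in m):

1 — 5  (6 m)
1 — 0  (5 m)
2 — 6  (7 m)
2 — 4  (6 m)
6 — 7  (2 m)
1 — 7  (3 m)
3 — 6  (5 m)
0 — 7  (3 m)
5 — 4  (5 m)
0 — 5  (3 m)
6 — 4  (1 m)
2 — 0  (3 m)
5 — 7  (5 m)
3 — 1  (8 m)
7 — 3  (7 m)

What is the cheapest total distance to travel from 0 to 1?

5 m

Compare a few routes:
0–1: 5 = 5
0–7–1: 3+3 = 6
0–5–1: 3+6 = 9
0–5–7–1: 3+5+3 = 11
Cheapest is 0–1 at 5 m.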